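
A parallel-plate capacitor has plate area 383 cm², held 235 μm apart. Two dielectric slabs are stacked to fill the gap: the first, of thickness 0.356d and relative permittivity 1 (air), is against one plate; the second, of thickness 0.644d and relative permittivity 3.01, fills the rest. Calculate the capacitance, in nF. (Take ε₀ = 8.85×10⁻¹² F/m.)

A = 383 cm² = 3.83×10⁻² m².
Stacked slabs ⇒ two capacitors in series, each with the full plate area.
C₁ = κ₁ε₀A/d₁ = 1.00 × 8.85×10⁻¹² × 3.83×10⁻² / 8.37×10⁻⁵ = 4.05×10⁻⁹ F.
C₂ = κ₂ε₀A/d₂ = 3.01 × 8.85×10⁻¹² × 3.83×10⁻² / 1.51×10⁻⁴ = 6.74×10⁻⁹ F.
C = (1/C₁ + 1/C₂)⁻¹ = 2.53×10⁻⁹ F.

C ≈ 2.53 nF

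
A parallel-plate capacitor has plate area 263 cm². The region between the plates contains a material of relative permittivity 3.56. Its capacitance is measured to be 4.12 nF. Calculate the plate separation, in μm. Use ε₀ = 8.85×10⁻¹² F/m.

201 μm

A = 263 cm² = 2.63×10⁻² m².
d = κε₀A/C = 3.56 × 8.85×10⁻¹² × 2.63×10⁻² / 4.12×10⁻⁹ = 2.01×10⁻⁴ m.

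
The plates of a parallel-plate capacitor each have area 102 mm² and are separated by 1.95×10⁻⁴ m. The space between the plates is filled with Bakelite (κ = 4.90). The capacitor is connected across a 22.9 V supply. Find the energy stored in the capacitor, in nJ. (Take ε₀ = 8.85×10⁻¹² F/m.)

5.95 nJ

A = 102 mm² = 1.02×10⁻⁴ m².
C = κε₀A/d = 4.90 × 8.85×10⁻¹² × 1.02×10⁻⁴ / 1.95×10⁻⁴ = 2.27×10⁻¹¹ F.
U = ½CV² = ½ × 2.27×10⁻¹¹ × (22.9)² = 5.95×10⁻⁹ J.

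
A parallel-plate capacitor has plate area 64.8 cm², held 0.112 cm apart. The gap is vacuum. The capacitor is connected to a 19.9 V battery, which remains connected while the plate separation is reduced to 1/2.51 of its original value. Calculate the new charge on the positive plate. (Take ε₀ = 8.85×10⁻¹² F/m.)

A = 64.8 cm² = 6.48×10⁻³ m².
Initially C₁ = ε₀A/d = 8.85×10⁻¹² × 6.48×10⁻³ / 1.12×10⁻³ = 5.12×10⁻¹¹ F.
Q₁ = 1.02×10⁻⁹ C.
Battery connected ⇒ V is held fixed. C₂ = 2.51 C₁ and Q = CV, so Q₂/Q₁ = C₂/C₁ = 2.51.
Q₂ = 2.51 × 1.02×10⁻⁹ = 2.56×10⁻⁹ C.

2.56 nC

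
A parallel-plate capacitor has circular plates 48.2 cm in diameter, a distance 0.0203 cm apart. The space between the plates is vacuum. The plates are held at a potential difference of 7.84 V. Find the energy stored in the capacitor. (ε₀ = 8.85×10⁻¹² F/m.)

244 nJ

A = π(48.2/2 cm)² = 0.182 m².
C = ε₀A/d = 8.85×10⁻¹² × 0.182 / 2.03×10⁻⁴ = 7.95×10⁻⁹ F.
U = ½CV² = ½ × 7.95×10⁻⁹ × (7.84)² = 2.44×10⁻⁷ J.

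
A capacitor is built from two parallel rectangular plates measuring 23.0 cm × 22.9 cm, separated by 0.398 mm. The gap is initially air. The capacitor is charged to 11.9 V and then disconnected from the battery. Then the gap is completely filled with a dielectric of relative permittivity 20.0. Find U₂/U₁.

U₂/U₁ ≈ 0.0500

Isolated ⇒ Q is held fixed.
C₂ = 20.0 C₁ and U = Q²/(2C), so U₂/U₁ = C₁/C₂ = 0.0500.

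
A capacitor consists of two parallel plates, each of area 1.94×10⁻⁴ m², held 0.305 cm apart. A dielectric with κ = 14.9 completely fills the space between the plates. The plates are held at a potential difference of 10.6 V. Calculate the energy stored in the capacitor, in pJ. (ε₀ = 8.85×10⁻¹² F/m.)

471 pJ

C = κε₀A/d = 14.9 × 8.85×10⁻¹² × 1.94×10⁻⁴ / 3.05×10⁻³ = 8.39×10⁻¹² F.
U = ½CV² = ½ × 8.39×10⁻¹² × (10.6)² = 4.71×10⁻¹⁰ J.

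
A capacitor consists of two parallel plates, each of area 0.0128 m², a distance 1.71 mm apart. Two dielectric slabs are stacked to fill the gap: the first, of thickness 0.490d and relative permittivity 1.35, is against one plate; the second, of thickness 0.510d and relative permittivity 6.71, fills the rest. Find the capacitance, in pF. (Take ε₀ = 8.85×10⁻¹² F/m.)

Stacked slabs ⇒ two capacitors in series, each with the full plate area.
C₁ = κ₁ε₀A/d₁ = 1.35 × 8.85×10⁻¹² × 1.28×10⁻² / 8.38×10⁻⁴ = 1.83×10⁻¹⁰ F.
C₂ = κ₂ε₀A/d₂ = 6.71 × 8.85×10⁻¹² × 1.28×10⁻² / 8.72×10⁻⁴ = 8.72×10⁻¹⁰ F.
C = (1/C₁ + 1/C₂)⁻¹ = 1.51×10⁻¹⁰ F.

151 pF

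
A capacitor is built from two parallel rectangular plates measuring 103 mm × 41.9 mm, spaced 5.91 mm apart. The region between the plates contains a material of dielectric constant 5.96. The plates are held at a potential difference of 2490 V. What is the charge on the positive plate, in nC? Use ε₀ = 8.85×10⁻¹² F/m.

A = 103 × 41.9 mm² = 4.32×10⁻³ m².
C = κε₀A/d = 5.96 × 8.85×10⁻¹² × 4.32×10⁻³ / 5.91×10⁻³ = 3.85×10⁻¹¹ F.
Q = CV = 3.85×10⁻¹¹ × 2490 = 9.59×10⁻⁸ C.

Q ≈ 95.9 nC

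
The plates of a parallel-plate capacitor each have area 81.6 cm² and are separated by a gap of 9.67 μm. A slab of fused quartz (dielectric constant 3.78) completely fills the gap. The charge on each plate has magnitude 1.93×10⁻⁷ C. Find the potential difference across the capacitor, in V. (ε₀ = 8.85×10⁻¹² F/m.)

V ≈ 6.84 V

A = 81.6 cm² = 8.16×10⁻³ m².
C = κε₀A/d = 3.78 × 8.85×10⁻¹² × 8.16×10⁻³ / 9.67×10⁻⁶ = 2.82×10⁻⁸ F.
V = Q/C = 1.93×10⁻⁷ / 2.82×10⁻⁸ = 6.84 V.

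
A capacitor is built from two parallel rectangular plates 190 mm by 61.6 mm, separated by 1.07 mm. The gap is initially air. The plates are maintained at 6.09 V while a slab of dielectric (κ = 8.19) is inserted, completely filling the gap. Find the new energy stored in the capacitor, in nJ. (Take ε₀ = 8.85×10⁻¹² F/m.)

A = 190 × 61.6 mm² = 1.17×10⁻² m².
Initially C₁ = ε₀A/d = 8.85×10⁻¹² × 1.17×10⁻² / 1.07×10⁻³ = 9.68×10⁻¹¹ F.
U₁ = 1.80×10⁻⁹ J.
Battery connected ⇒ V is held fixed. C₂ = 8.19 C₁ and U = ½CV², so U₂/U₁ = C₂/C₁ = 8.19.
U₂ = 8.19 × 1.80×10⁻⁹ = 1.47×10⁻⁸ J.

U ≈ 14.7 nJ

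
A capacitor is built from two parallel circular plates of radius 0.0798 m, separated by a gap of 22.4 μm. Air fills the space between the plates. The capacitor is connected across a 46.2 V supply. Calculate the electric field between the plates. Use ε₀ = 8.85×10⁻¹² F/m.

2.06 MV/m

E = V/d = 46.2 / 2.24×10⁻⁵ = 2.06×10⁶ V/m.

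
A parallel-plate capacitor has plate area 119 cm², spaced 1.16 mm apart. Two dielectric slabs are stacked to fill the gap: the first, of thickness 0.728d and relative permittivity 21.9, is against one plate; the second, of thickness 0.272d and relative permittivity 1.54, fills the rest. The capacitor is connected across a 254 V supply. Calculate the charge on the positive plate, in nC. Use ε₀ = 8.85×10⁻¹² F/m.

A = 119 cm² = 1.19×10⁻² m².
Stacked slabs ⇒ two capacitors in series, each with the full plate area.
C₁ = κ₁ε₀A/d₁ = 21.9 × 8.85×10⁻¹² × 1.19×10⁻² / 8.44×10⁻⁴ = 2.73×10⁻⁹ F.
C₂ = κ₂ε₀A/d₂ = 1.54 × 8.85×10⁻¹² × 1.19×10⁻² / 3.16×10⁻⁴ = 5.14×10⁻¹⁰ F.
C = (1/C₁ + 1/C₂)⁻¹ = 4.33×10⁻¹⁰ F.
Q = CV = 4.33×10⁻¹⁰ × 254 = 1.10×10⁻⁷ C.

Q ≈ 110 nC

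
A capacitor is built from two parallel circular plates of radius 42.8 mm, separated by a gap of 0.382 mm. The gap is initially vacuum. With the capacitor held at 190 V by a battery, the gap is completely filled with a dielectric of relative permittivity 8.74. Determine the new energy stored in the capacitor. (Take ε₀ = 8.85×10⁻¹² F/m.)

21.0 μJ

A = π(42.8 mm)² = 5.75×10⁻³ m².
Initially C₁ = ε₀A/d = 8.85×10⁻¹² × 5.75×10⁻³ / 3.82×10⁻⁴ = 1.33×10⁻¹⁰ F.
U₁ = 2.41×10⁻⁶ J.
Battery connected ⇒ V is held fixed. C₂ = 8.74 C₁ and U = ½CV², so U₂/U₁ = C₂/C₁ = 8.74.
U₂ = 8.74 × 2.41×10⁻⁶ = 2.10×10⁻⁵ J.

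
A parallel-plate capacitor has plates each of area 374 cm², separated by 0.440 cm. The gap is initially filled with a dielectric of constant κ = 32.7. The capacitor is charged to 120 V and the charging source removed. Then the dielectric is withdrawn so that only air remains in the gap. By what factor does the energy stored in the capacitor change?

32.7

Isolated ⇒ Q is held fixed.
C₂ = 0.0306 C₁ and U = Q²/(2C), so U₂/U₁ = C₁/C₂ = 32.7.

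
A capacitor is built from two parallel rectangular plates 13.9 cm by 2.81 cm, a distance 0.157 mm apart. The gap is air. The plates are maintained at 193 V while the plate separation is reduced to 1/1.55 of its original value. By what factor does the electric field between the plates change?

E₂/E₁ ≈ 1.55

Battery connected ⇒ V is held fixed.
E = V/d, so E₂/E₁ = d₁/d₂ = 1.55.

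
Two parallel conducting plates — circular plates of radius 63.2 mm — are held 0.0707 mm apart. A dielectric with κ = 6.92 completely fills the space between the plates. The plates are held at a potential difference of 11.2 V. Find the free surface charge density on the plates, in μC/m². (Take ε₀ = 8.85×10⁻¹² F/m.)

A = π(63.2 mm)² = 1.25×10⁻² m².
C = κε₀A/d = 6.92 × 8.85×10⁻¹² × 1.25×10⁻² / 7.07×10⁻⁵ = 1.09×10⁻⁸ F.
σ = Q/A = CV/A = 1.09×10⁻⁸ × 11.2 / 1.25×10⁻² = 9.70×10⁻⁶ C/m².

σ ≈ 9.70 μC/m²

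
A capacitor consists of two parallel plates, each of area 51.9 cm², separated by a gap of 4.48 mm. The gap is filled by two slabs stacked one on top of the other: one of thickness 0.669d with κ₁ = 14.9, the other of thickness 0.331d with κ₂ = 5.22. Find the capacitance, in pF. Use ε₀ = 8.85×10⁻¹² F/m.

C ≈ 94.7 pF

A = 51.9 cm² = 5.19×10⁻³ m².
Stacked slabs ⇒ two capacitors in series, each with the full plate area.
C₁ = κ₁ε₀A/d₁ = 14.9 × 8.85×10⁻¹² × 5.19×10⁻³ / 3.00×10⁻³ = 2.28×10⁻¹⁰ F.
C₂ = κ₂ε₀A/d₂ = 5.22 × 8.85×10⁻¹² × 5.19×10⁻³ / 1.48×10⁻³ = 1.62×10⁻¹⁰ F.
C = (1/C₁ + 1/C₂)⁻¹ = 9.47×10⁻¹¹ F.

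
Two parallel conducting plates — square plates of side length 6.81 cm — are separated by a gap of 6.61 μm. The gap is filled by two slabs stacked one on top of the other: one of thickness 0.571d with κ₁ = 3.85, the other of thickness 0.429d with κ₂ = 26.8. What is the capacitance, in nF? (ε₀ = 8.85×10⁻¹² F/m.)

C ≈ 37.8 nF

A = (6.81 cm)² = 4.64×10⁻³ m².
Stacked slabs ⇒ two capacitors in series, each with the full plate area.
C₁ = κ₁ε₀A/d₁ = 3.85 × 8.85×10⁻¹² × 4.64×10⁻³ / 3.77×10⁻⁶ = 4.19×10⁻⁸ F.
C₂ = κ₂ε₀A/d₂ = 26.8 × 8.85×10⁻¹² × 4.64×10⁻³ / 2.84×10⁻⁶ = 3.88×10⁻⁷ F.
C = (1/C₁ + 1/C₂)⁻¹ = 3.78×10⁻⁸ F.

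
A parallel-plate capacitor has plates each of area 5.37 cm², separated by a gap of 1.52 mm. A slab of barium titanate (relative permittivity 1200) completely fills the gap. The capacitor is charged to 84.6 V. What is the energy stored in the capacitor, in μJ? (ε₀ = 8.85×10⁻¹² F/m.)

A = 5.37 cm² = 5.37×10⁻⁴ m².
C = κε₀A/d = 1200 × 8.85×10⁻¹² × 5.37×10⁻⁴ / 1.52×10⁻³ = 3.75×10⁻⁹ F.
U = ½CV² = ½ × 3.75×10⁻⁹ × (84.6)² = 1.34×10⁻⁵ J.

13.4 μJ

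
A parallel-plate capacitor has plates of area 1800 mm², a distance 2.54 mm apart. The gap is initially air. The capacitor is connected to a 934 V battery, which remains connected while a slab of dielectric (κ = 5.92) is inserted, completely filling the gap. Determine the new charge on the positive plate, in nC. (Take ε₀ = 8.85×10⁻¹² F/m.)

A = 1800 mm² = 1.80×10⁻³ m².
Initially C₁ = ε₀A/d = 8.85×10⁻¹² × 1.80×10⁻³ / 2.54×10⁻³ = 6.27×10⁻¹² F.
Q₁ = 5.86×10⁻⁹ C.
Battery connected ⇒ V is held fixed. C₂ = 5.92 C₁ and Q = CV, so Q₂/Q₁ = C₂/C₁ = 5.92.
Q₂ = 5.92 × 5.86×10⁻⁹ = 3.47×10⁻⁸ C.

34.7 nC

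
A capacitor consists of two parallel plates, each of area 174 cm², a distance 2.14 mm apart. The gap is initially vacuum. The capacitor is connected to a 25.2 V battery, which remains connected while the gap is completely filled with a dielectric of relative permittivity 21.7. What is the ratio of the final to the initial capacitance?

21.7

C = κε₀A/d scales with κ, so C₂/C₁ = κ = 21.7.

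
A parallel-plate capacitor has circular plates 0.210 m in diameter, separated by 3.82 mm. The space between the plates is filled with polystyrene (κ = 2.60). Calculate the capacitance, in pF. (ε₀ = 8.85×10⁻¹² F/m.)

A = π(0.210/2 m)² = 3.46×10⁻² m².
C = κε₀A/d = 2.60 × 8.85×10⁻¹² × 3.46×10⁻² / 3.82×10⁻³ = 2.09×10⁻¹⁰ F.

C ≈ 209 pF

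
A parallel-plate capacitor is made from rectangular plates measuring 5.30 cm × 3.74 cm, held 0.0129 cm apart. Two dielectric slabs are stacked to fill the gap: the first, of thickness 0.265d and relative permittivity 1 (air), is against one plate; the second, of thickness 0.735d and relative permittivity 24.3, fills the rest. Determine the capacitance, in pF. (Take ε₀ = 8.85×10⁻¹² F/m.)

A = 5.30 × 3.74 cm² = 1.98×10⁻³ m².
Stacked slabs ⇒ two capacitors in series, each with the full plate area.
C₁ = κ₁ε₀A/d₁ = 1.00 × 8.85×10⁻¹² × 1.98×10⁻³ / 3.42×10⁻⁵ = 5.13×10⁻¹⁰ F.
C₂ = κ₂ε₀A/d₂ = 24.3 × 8.85×10⁻¹² × 1.98×10⁻³ / 9.48×10⁻⁵ = 4.50×10⁻⁹ F.
C = (1/C₁ + 1/C₂)⁻¹ = 4.61×10⁻¹⁰ F.

461 pF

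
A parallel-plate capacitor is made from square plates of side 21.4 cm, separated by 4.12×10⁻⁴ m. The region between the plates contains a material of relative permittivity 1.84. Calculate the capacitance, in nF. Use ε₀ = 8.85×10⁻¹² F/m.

C ≈ 1.81 nF

A = (21.4 cm)² = 4.58×10⁻² m².
C = κε₀A/d = 1.84 × 8.85×10⁻¹² × 4.58×10⁻² / 4.12×10⁻⁴ = 1.81×10⁻⁹ F.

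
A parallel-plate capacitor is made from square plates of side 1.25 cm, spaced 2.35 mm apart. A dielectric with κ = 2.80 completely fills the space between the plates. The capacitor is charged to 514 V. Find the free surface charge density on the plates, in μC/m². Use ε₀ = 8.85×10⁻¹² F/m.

σ ≈ 5.42 μC/m²

A = (1.25 cm)² = 1.56×10⁻⁴ m².
C = κε₀A/d = 2.80 × 8.85×10⁻¹² × 1.56×10⁻⁴ / 2.35×10⁻³ = 1.65×10⁻¹² F.
σ = Q/A = CV/A = 1.65×10⁻¹² × 514 / 1.56×10⁻⁴ = 5.42×10⁻⁶ C/m².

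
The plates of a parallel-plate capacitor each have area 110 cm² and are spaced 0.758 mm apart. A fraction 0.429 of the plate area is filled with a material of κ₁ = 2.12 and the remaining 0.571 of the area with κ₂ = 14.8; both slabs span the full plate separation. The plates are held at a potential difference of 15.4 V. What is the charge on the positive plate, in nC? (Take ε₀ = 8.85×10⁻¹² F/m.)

A = 110 cm² = 1.10×10⁻² m².
Side-by-side slabs ⇒ two capacitors in parallel, each spanning the full gap.
C₁ = κ₁ε₀A₁/d = 2.12 × 8.85×10⁻¹² × 4.72×10⁻³ / 7.58×10⁻⁴ = 1.17×10⁻¹⁰ F.
C₂ = κ₂ε₀A₂/d = 14.8 × 8.85×10⁻¹² × 6.28×10⁻³ / 7.58×10⁻⁴ = 1.09×10⁻⁹ F.
C = C₁ + C₂ = 1.20×10⁻⁹ F.
Q = CV = 1.20×10⁻⁹ × 15.4 = 1.85×10⁻⁸ C.

18.5 nC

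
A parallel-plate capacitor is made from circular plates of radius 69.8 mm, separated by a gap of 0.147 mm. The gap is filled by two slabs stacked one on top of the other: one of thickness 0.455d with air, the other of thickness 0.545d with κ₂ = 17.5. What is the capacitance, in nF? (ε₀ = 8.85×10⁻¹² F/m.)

A = π(69.8 mm)² = 1.53×10⁻² m².
Stacked slabs ⇒ two capacitors in series, each with the full plate area.
C₁ = κ₁ε₀A/d₁ = 1.00 × 8.85×10⁻¹² × 1.53×10⁻² / 6.69×10⁻⁵ = 2.03×10⁻⁹ F.
C₂ = κ₂ε₀A/d₂ = 17.5 × 8.85×10⁻¹² × 1.53×10⁻² / 8.01×10⁻⁵ = 2.96×10⁻⁸ F.
C = (1/C₁ + 1/C₂)⁻¹ = 1.90×10⁻⁹ F.

C ≈ 1.90 nF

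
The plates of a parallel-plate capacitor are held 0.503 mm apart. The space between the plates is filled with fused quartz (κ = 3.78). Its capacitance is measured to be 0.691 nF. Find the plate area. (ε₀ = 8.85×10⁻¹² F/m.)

A = Cd/(κε₀) = 6.91×10⁻¹⁰ × 5.03×10⁻⁴ / (3.78 × 8.85×10⁻¹²) = 1.04×10⁻² m².

104 cm²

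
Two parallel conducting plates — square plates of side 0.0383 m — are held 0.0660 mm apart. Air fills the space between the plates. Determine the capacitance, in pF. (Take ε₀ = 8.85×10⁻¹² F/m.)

197 pF

A = (0.0383 m)² = 1.47×10⁻³ m².
C = ε₀A/d = 8.85×10⁻¹² × 1.47×10⁻³ / 6.60×10⁻⁵ = 1.97×10⁻¹⁰ F.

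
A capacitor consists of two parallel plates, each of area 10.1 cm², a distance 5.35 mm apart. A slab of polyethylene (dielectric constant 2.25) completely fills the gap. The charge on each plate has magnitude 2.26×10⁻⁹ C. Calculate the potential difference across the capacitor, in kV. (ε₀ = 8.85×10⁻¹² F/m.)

A = 10.1 cm² = 1.01×10⁻³ m².
C = κε₀A/d = 2.25 × 8.85×10⁻¹² × 1.01×10⁻³ / 5.35×10⁻³ = 3.76×10⁻¹² F.
V = Q/C = 2.26×10⁻⁹ / 3.76×10⁻¹² = 6.01×10² V.

V ≈ 0.601 kV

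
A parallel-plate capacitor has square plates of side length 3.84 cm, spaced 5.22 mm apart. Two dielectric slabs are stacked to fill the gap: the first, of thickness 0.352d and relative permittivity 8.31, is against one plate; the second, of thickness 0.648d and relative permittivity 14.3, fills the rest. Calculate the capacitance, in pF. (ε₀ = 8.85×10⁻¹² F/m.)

A = (3.84 cm)² = 1.47×10⁻³ m².
Stacked slabs ⇒ two capacitors in series, each with the full plate area.
C₁ = κ₁ε₀A/d₁ = 8.31 × 8.85×10⁻¹² × 1.47×10⁻³ / 1.84×10⁻³ = 5.90×10⁻¹¹ F.
C₂ = κ₂ε₀A/d₂ = 14.3 × 8.85×10⁻¹² × 1.47×10⁻³ / 3.38×10⁻³ = 5.52×10⁻¹¹ F.
C = (1/C₁ + 1/C₂)⁻¹ = 2.85×10⁻¹¹ F.

28.5 pF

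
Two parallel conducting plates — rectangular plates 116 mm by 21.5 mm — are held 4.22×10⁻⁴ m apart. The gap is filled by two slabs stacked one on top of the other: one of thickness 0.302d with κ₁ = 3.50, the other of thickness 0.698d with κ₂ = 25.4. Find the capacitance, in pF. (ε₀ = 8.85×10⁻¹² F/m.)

A = 116 × 21.5 mm² = 2.49×10⁻³ m².
Stacked slabs ⇒ two capacitors in series, each with the full plate area.
C₁ = κ₁ε₀A/d₁ = 3.50 × 8.85×10⁻¹² × 2.49×10⁻³ / 1.27×10⁻⁴ = 6.06×10⁻¹⁰ F.
C₂ = κ₂ε₀A/d₂ = 25.4 × 8.85×10⁻¹² × 2.49×10⁻³ / 2.95×10⁻⁴ = 1.90×10⁻⁹ F.
C = (1/C₁ + 1/C₂)⁻¹ = 4.60×10⁻¹⁰ F.

C ≈ 460 pF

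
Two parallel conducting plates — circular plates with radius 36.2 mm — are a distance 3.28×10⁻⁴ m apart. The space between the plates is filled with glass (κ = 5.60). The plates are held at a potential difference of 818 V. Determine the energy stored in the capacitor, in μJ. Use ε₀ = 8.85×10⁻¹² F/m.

A = π(36.2 mm)² = 4.12×10⁻³ m².
C = κε₀A/d = 5.60 × 8.85×10⁻¹² × 4.12×10⁻³ / 3.28×10⁻⁴ = 6.22×10⁻¹⁰ F.
U = ½CV² = ½ × 6.22×10⁻¹⁰ × (818)² = 2.08×10⁻⁴ J.

208 μJ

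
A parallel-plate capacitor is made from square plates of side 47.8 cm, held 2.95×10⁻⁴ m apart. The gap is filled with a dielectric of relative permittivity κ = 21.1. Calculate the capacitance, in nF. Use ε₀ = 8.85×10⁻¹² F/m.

A = (47.8 cm)² = 0.228 m².
C = κε₀A/d = 21.1 × 8.85×10⁻¹² × 0.228 / 2.95×10⁻⁴ = 1.45×10⁻⁷ F.

C ≈ 145 nF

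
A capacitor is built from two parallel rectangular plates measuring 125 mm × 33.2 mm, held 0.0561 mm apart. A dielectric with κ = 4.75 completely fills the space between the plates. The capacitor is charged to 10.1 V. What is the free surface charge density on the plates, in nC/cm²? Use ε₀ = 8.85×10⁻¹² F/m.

σ ≈ 0.757 nC/cm²

A = 125 × 33.2 mm² = 4.15×10⁻³ m².
C = κε₀A/d = 4.75 × 8.85×10⁻¹² × 4.15×10⁻³ / 5.61×10⁻⁵ = 3.11×10⁻⁹ F.
σ = Q/A = CV/A = 3.11×10⁻⁹ × 10.1 / 4.15×10⁻³ = 7.57×10⁻⁶ C/m².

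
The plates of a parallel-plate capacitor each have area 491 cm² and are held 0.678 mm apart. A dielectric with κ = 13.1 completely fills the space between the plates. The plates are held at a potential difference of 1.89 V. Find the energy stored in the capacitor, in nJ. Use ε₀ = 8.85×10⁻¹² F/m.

15.0 nJ

A = 491 cm² = 4.91×10⁻² m².
C = κε₀A/d = 13.1 × 8.85×10⁻¹² × 4.91×10⁻² / 6.78×10⁻⁴ = 8.40×10⁻⁹ F.
U = ½CV² = ½ × 8.40×10⁻⁹ × (1.89)² = 1.50×10⁻⁸ J.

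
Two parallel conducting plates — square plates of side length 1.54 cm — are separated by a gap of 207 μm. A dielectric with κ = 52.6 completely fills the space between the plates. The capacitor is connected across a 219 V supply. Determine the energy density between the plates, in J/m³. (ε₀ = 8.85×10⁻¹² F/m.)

u ≈ 261 J/m³

E = V/d = 219 / 2.07×10⁻⁴ = 1.06×10⁶ V/m.
u = ½κε₀E² = ½ × 52.6 × 8.85×10⁻¹² × (1.06×10⁶)² = 2.61×10² J/m³.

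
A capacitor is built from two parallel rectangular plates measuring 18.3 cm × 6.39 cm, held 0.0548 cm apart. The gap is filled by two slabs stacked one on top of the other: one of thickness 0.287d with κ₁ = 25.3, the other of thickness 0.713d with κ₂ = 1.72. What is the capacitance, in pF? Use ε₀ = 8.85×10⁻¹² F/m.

C ≈ 443 pF

A = 18.3 × 6.39 cm² = 1.17×10⁻² m².
Stacked slabs ⇒ two capacitors in series, each with the full plate area.
C₁ = κ₁ε₀A/d₁ = 25.3 × 8.85×10⁻¹² × 1.17×10⁻² / 1.57×10⁻⁴ = 1.66×10⁻⁸ F.
C₂ = κ₂ε₀A/d₂ = 1.72 × 8.85×10⁻¹² × 1.17×10⁻² / 3.91×10⁻⁴ = 4.56×10⁻¹⁰ F.
C = (1/C₁ + 1/C₂)⁻¹ = 4.43×10⁻¹⁰ F.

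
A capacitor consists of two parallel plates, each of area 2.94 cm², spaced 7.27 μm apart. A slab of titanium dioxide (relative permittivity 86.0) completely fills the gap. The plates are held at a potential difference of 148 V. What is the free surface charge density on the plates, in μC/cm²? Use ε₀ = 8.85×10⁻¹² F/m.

A = 2.94 cm² = 2.94×10⁻⁴ m².
C = κε₀A/d = 86.0 × 8.85×10⁻¹² × 2.94×10⁻⁴ / 7.27×10⁻⁶ = 3.08×10⁻⁸ F.
σ = Q/A = CV/A = 3.08×10⁻⁸ × 148 / 2.94×10⁻⁴ = 1.55×10⁻² C/m².

σ ≈ 1.55 μC/cm²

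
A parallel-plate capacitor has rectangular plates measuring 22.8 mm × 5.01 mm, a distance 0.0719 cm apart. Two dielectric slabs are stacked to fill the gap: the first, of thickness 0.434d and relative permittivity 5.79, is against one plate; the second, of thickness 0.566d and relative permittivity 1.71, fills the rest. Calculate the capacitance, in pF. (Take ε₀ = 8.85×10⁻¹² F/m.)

A = 22.8 × 5.01 mm² = 1.14×10⁻⁴ m².
Stacked slabs ⇒ two capacitors in series, each with the full plate area.
C₁ = κ₁ε₀A/d₁ = 5.79 × 8.85×10⁻¹² × 1.14×10⁻⁴ / 3.12×10⁻⁴ = 1.88×10⁻¹¹ F.
C₂ = κ₂ε₀A/d₂ = 1.71 × 8.85×10⁻¹² × 1.14×10⁻⁴ / 4.07×10⁻⁴ = 4.25×10⁻¹² F.
C = (1/C₁ + 1/C₂)⁻¹ = 3.46×10⁻¹² F.

C ≈ 3.46 pF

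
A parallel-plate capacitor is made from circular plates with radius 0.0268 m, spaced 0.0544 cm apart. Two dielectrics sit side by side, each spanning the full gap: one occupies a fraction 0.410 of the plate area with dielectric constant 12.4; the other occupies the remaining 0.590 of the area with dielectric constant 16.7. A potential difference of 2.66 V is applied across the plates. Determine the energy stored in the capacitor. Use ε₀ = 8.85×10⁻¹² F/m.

U ≈ 1.94 nJ

A = π(0.0268 m)² = 2.26×10⁻³ m².
Side-by-side slabs ⇒ two capacitors in parallel, each spanning the full gap.
C₁ = κ₁ε₀A₁/d = 12.4 × 8.85×10⁻¹² × 9.25×10⁻⁴ / 5.44×10⁻⁴ = 1.87×10⁻¹⁰ F.
C₂ = κ₂ε₀A₂/d = 16.7 × 8.85×10⁻¹² × 1.33×10⁻³ / 5.44×10⁻⁴ = 3.62×10⁻¹⁰ F.
C = C₁ + C₂ = 5.48×10⁻¹⁰ F.
U = ½CV² = ½ × 5.48×10⁻¹⁰ × (2.66)² = 1.94×10⁻⁹ J.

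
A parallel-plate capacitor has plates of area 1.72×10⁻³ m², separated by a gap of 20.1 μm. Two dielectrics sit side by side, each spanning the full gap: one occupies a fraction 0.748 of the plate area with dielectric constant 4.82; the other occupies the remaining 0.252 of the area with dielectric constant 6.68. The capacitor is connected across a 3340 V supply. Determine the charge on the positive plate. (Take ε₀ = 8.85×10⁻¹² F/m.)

Side-by-side slabs ⇒ two capacitors in parallel, each spanning the full gap.
C₁ = κ₁ε₀A₁/d = 4.82 × 8.85×10⁻¹² × 1.29×10⁻³ / 2.01×10⁻⁵ = 2.73×10⁻⁹ F.
C₂ = κ₂ε₀A₂/d = 6.68 × 8.85×10⁻¹² × 4.33×10⁻⁴ / 2.01×10⁻⁵ = 1.27×10⁻⁹ F.
C = C₁ + C₂ = 4.01×10⁻⁹ F.
Q = CV = 4.01×10⁻⁹ × 3340 = 1.34×10⁻⁵ C.

13.4 μC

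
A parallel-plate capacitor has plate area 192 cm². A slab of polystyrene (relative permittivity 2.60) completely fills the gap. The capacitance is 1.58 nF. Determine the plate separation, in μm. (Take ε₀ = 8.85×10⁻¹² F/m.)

A = 192 cm² = 1.92×10⁻² m².
d = κε₀A/C = 2.60 × 8.85×10⁻¹² × 1.92×10⁻² / 1.58×10⁻⁹ = 2.80×10⁻⁴ m.

d ≈ 280 μm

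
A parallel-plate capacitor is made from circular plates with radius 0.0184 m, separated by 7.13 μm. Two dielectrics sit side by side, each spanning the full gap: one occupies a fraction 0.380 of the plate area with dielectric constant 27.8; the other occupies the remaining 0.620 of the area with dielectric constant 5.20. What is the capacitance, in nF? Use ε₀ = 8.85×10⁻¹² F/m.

18.2 nF

A = π(0.0184 m)² = 1.06×10⁻³ m².
Side-by-side slabs ⇒ two capacitors in parallel, each spanning the full gap.
C₁ = κ₁ε₀A₁/d = 27.8 × 8.85×10⁻¹² × 4.04×10⁻⁴ / 7.13×10⁻⁶ = 1.39×10⁻⁸ F.
C₂ = κ₂ε₀A₂/d = 5.20 × 8.85×10⁻¹² × 6.59×10⁻⁴ / 7.13×10⁻⁶ = 4.26×10⁻⁹ F.
C = C₁ + C₂ = 1.82×10⁻⁸ F.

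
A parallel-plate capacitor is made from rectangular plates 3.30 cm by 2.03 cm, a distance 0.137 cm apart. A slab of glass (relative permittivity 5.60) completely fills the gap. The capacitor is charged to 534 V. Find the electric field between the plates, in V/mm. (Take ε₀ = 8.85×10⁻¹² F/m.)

E ≈ 390 V/mm

E = V/d = 534 / 1.37×10⁻³ = 3.90×10⁵ V/m.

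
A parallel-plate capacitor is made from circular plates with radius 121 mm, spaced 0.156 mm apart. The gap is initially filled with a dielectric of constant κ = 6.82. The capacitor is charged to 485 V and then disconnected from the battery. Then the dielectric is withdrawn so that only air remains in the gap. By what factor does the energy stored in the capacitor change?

Isolated ⇒ Q is held fixed.
C₂ = 0.147 C₁ and U = Q²/(2C), so U₂/U₁ = C₁/C₂ = 6.82.

U₂/U₁ ≈ 6.82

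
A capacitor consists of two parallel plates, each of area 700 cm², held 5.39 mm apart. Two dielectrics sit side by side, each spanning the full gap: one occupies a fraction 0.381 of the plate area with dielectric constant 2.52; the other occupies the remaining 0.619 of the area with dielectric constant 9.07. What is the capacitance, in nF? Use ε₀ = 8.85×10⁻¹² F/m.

C ≈ 0.756 nF

A = 700 cm² = 7.00×10⁻² m².
Side-by-side slabs ⇒ two capacitors in parallel, each spanning the full gap.
C₁ = κ₁ε₀A₁/d = 2.52 × 8.85×10⁻¹² × 2.67×10⁻² / 5.39×10⁻³ = 1.10×10⁻¹⁰ F.
C₂ = κ₂ε₀A₂/d = 9.07 × 8.85×10⁻¹² × 4.33×10⁻² / 5.39×10⁻³ = 6.45×10⁻¹⁰ F.
C = C₁ + C₂ = 7.56×10⁻¹⁰ F.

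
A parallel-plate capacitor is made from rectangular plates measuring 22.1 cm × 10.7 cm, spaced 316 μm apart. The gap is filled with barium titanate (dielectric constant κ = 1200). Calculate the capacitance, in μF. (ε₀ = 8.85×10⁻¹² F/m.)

0.795 μF

A = 22.1 × 10.7 cm² = 2.36×10⁻² m².
C = κε₀A/d = 1200 × 8.85×10⁻¹² × 2.36×10⁻² / 3.16×10⁻⁴ = 7.95×10⁻⁷ F.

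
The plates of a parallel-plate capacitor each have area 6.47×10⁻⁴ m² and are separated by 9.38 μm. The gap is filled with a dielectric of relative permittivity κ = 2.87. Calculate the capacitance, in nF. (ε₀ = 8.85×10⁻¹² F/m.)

1.75 nF

C = κε₀A/d = 2.87 × 8.85×10⁻¹² × 6.47×10⁻⁴ / 9.38×10⁻⁶ = 1.75×10⁻⁹ F.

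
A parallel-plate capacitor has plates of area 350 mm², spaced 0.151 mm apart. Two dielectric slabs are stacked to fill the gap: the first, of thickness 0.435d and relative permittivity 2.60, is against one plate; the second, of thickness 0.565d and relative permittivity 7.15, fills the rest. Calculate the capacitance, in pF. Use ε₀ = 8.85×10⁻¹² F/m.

83.3 pF

A = 350 mm² = 3.50×10⁻⁴ m².
Stacked slabs ⇒ two capacitors in series, each with the full plate area.
C₁ = κ₁ε₀A/d₁ = 2.60 × 8.85×10⁻¹² × 3.50×10⁻⁴ / 6.57×10⁻⁵ = 1.23×10⁻¹⁰ F.
C₂ = κ₂ε₀A/d₂ = 7.15 × 8.85×10⁻¹² × 3.50×10⁻⁴ / 8.53×10⁻⁵ = 2.60×10⁻¹⁰ F.
C = (1/C₁ + 1/C₂)⁻¹ = 8.33×10⁻¹¹ F.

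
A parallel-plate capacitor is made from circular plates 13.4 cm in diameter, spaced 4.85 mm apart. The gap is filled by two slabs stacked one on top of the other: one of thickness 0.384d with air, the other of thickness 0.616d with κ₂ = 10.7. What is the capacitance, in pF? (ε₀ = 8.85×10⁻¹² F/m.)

A = π(13.4/2 cm)² = 1.41×10⁻² m².
Stacked slabs ⇒ two capacitors in series, each with the full plate area.
C₁ = κ₁ε₀A/d₁ = 1.00 × 8.85×10⁻¹² × 1.41×10⁻² / 1.86×10⁻³ = 6.70×10⁻¹¹ F.
C₂ = κ₂ε₀A/d₂ = 10.7 × 8.85×10⁻¹² × 1.41×10⁻² / 2.99×10⁻³ = 4.47×10⁻¹⁰ F.
C = (1/C₁ + 1/C₂)⁻¹ = 5.83×10⁻¹¹ F.

58.3 pF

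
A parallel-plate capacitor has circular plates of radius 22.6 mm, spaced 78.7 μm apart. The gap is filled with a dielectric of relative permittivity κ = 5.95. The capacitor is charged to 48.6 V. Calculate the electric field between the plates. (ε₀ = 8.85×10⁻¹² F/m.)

E = V/d = 48.6 / 7.87×10⁻⁵ = 6.18×10⁵ V/m.

0.618 MV/m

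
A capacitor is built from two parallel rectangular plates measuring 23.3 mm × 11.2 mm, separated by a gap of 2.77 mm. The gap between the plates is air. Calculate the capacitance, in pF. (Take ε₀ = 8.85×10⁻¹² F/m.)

A = 23.3 × 11.2 mm² = 2.61×10⁻⁴ m².
C = ε₀A/d = 8.85×10⁻¹² × 2.61×10⁻⁴ / 2.77×10⁻³ = 8.34×10⁻¹³ F.

C ≈ 0.834 pF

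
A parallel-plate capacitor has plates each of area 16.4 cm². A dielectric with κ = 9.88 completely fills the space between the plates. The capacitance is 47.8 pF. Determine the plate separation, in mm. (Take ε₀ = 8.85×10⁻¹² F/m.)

3.00 mm

A = 16.4 cm² = 1.64×10⁻³ m².
d = κε₀A/C = 9.88 × 8.85×10⁻¹² × 1.64×10⁻³ / 4.78×10⁻¹¹ = 3.00×10⁻³ m.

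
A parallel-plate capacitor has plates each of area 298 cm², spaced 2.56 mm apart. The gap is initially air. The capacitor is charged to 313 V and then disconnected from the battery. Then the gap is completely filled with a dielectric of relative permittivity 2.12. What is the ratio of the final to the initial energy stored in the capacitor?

Isolated ⇒ Q is held fixed.
C₂ = 2.12 C₁ and U = Q²/(2C), so U₂/U₁ = C₁/C₂ = 0.472.

0.472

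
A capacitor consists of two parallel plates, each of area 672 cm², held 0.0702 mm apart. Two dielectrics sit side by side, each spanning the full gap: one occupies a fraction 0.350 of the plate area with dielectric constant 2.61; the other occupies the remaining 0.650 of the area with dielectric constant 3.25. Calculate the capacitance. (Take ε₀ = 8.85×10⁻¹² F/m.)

A = 672 cm² = 6.72×10⁻² m².
Side-by-side slabs ⇒ two capacitors in parallel, each spanning the full gap.
C₁ = κ₁ε₀A₁/d = 2.61 × 8.85×10⁻¹² × 2.35×10⁻² / 7.02×10⁻⁵ = 7.74×10⁻⁹ F.
C₂ = κ₂ε₀A₂/d = 3.25 × 8.85×10⁻¹² × 4.37×10⁻² / 7.02×10⁻⁵ = 1.79×10⁻⁸ F.
C = C₁ + C₂ = 2.56×10⁻⁸ F.

C ≈ 25.6 nF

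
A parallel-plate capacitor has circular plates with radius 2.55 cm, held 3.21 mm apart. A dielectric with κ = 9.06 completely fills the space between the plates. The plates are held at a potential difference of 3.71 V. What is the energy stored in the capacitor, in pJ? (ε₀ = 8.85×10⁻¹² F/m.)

351 pJ

A = π(2.55 cm)² = 2.04×10⁻³ m².
C = κε₀A/d = 9.06 × 8.85×10⁻¹² × 2.04×10⁻³ / 3.21×10⁻³ = 5.10×10⁻¹¹ F.
U = ½CV² = ½ × 5.10×10⁻¹¹ × (3.71)² = 3.51×10⁻¹⁰ J.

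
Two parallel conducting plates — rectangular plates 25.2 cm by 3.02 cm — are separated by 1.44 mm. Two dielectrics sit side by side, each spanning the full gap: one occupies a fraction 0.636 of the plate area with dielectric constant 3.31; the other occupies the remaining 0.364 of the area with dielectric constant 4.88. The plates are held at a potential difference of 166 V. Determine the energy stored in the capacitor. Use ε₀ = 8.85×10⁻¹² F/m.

A = 25.2 × 3.02 cm² = 7.61×10⁻³ m².
Side-by-side slabs ⇒ two capacitors in parallel, each spanning the full gap.
C₁ = κ₁ε₀A₁/d = 3.31 × 8.85×10⁻¹² × 4.84×10⁻³ / 1.44×10⁻³ = 9.85×10⁻¹¹ F.
C₂ = κ₂ε₀A₂/d = 4.88 × 8.85×10⁻¹² × 2.77×10⁻³ / 1.44×10⁻³ = 8.31×10⁻¹¹ F.
C = C₁ + C₂ = 1.82×10⁻¹⁰ F.
U = ½CV² = ½ × 1.82×10⁻¹⁰ × (166)² = 2.50×10⁻⁶ J.

2.50 μJ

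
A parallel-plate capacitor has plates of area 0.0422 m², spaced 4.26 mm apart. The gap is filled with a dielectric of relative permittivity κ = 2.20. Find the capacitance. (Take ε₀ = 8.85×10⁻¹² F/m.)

C ≈ 193 pF

C = κε₀A/d = 2.20 × 8.85×10⁻¹² × 4.22×10⁻² / 4.26×10⁻³ = 1.93×10⁻¹⁰ F.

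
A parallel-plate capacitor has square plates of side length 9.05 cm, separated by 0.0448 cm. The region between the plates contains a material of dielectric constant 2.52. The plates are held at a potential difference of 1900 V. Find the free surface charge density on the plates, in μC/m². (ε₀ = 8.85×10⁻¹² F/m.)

A = (9.05 cm)² = 8.19×10⁻³ m².
C = κε₀A/d = 2.52 × 8.85×10⁻¹² × 8.19×10⁻³ / 4.48×10⁻⁴ = 4.08×10⁻¹⁰ F.
σ = Q/A = CV/A = 4.08×10⁻¹⁰ × 1900 / 8.19×10⁻³ = 9.46×10⁻⁵ C/m².

σ ≈ 94.6 μC/m²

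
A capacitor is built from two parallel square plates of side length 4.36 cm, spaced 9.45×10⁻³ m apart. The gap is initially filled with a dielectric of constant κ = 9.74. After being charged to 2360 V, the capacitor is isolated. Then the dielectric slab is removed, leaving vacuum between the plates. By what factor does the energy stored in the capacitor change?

U₂/U₁ ≈ 9.74

Isolated ⇒ Q is held fixed.
C₂ = 0.103 C₁ and U = Q²/(2C), so U₂/U₁ = C₁/C₂ = 9.74.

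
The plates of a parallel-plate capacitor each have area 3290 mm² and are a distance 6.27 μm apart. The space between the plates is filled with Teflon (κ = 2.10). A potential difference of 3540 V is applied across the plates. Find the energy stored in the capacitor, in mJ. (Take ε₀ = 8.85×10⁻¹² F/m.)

A = 3290 mm² = 3.29×10⁻³ m².
C = κε₀A/d = 2.10 × 8.85×10⁻¹² × 3.29×10⁻³ / 6.27×10⁻⁶ = 9.75×10⁻⁹ F.
U = ½CV² = ½ × 9.75×10⁻⁹ × (3540)² = 6.11×10⁻² J.

61.1 mJ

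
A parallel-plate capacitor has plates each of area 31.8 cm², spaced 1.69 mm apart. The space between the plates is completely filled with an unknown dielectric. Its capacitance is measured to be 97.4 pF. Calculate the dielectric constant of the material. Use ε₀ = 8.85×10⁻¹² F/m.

κ ≈ 5.85

A = 31.8 cm² = 3.18×10⁻³ m².
κ = Cd/(ε₀A) = 9.74×10⁻¹¹ × 1.69×10⁻³ / (8.85×10⁻¹² × 3.18×10⁻³) = 5.85.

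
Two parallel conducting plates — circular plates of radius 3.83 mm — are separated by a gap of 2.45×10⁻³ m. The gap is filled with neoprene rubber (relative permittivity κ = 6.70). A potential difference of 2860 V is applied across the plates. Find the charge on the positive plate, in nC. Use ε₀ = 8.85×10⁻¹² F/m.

Q ≈ 3.19 nC

A = π(3.83 mm)² = 4.61×10⁻⁵ m².
C = κε₀A/d = 6.70 × 8.85×10⁻¹² × 4.61×10⁻⁵ / 2.45×10⁻³ = 1.12×10⁻¹² F.
Q = CV = 1.12×10⁻¹² × 2860 = 3.19×10⁻⁹ C.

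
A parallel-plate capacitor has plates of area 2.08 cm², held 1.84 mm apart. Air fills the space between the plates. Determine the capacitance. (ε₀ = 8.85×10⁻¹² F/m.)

1.00 pF

A = 2.08 cm² = 2.08×10⁻⁴ m².
C = ε₀A/d = 8.85×10⁻¹² × 2.08×10⁻⁴ / 1.84×10⁻³ = 1.00×10⁻¹² F.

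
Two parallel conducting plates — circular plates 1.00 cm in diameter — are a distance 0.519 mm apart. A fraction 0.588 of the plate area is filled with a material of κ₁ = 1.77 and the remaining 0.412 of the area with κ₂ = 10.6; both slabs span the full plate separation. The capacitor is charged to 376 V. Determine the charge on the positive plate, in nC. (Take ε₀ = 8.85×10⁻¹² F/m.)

A = π(1.00/2 cm)² = 7.85×10⁻⁵ m².
Side-by-side slabs ⇒ two capacitors in parallel, each spanning the full gap.
C₁ = κ₁ε₀A₁/d = 1.77 × 8.85×10⁻¹² × 4.62×10⁻⁵ / 5.19×10⁻⁴ = 1.39×10⁻¹² F.
C₂ = κ₂ε₀A₂/d = 10.6 × 8.85×10⁻¹² × 3.24×10⁻⁵ / 5.19×10⁻⁴ = 5.85×10⁻¹² F.
C = C₁ + C₂ = 7.24×10⁻¹² F.
Q = CV = 7.24×10⁻¹² × 376 = 2.72×10⁻⁹ C.

2.72 nC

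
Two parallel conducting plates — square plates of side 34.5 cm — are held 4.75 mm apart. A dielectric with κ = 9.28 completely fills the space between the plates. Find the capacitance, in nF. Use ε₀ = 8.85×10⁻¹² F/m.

2.06 nF

A = (34.5 cm)² = 0.119 m².
C = κε₀A/d = 9.28 × 8.85×10⁻¹² × 0.119 / 4.75×10⁻³ = 2.06×10⁻⁹ F.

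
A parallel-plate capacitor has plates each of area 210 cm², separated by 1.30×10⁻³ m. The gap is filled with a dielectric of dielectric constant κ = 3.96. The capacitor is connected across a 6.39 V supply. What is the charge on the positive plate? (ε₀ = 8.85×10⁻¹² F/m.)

A = 210 cm² = 2.10×10⁻² m².
C = κε₀A/d = 3.96 × 8.85×10⁻¹² × 2.10×10⁻² / 1.30×10⁻³ = 5.66×10⁻¹⁰ F.
Q = CV = 5.66×10⁻¹⁰ × 6.39 = 3.62×10⁻⁹ C.

Q ≈ 3.62 nC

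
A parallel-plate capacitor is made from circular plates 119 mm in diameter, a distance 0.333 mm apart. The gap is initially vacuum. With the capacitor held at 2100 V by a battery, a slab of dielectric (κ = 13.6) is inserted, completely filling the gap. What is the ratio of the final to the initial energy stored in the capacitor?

Battery connected ⇒ V is held fixed.
C₂ = 13.6 C₁ and U = ½CV², so U₂/U₁ = C₂/C₁ = 13.6.

13.6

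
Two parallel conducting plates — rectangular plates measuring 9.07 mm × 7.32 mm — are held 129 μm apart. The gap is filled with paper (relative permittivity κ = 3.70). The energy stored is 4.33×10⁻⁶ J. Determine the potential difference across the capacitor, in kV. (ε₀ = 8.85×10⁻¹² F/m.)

V ≈ 0.717 kV

A = 9.07 × 7.32 mm² = 6.64×10⁻⁵ m².
C = κε₀A/d = 3.70 × 8.85×10⁻¹² × 6.64×10⁻⁵ / 1.29×10⁻⁴ = 1.69×10⁻¹¹ F.
V = √(2U/C) = √(2 × 4.33×10⁻⁶ / 1.69×10⁻¹¹) = 7.17×10² V.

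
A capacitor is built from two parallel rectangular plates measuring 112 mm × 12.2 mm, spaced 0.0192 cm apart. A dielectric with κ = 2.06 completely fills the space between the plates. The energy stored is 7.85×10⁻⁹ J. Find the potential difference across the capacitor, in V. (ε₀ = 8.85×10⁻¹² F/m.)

11.0 V

A = 112 × 12.2 mm² = 1.37×10⁻³ m².
C = κε₀A/d = 2.06 × 8.85×10⁻¹² × 1.37×10⁻³ / 1.92×10⁻⁴ = 1.30×10⁻¹⁰ F.
V = √(2U/C) = √(2 × 7.85×10⁻⁹ / 1.30×10⁻¹⁰) = 11.0 V.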